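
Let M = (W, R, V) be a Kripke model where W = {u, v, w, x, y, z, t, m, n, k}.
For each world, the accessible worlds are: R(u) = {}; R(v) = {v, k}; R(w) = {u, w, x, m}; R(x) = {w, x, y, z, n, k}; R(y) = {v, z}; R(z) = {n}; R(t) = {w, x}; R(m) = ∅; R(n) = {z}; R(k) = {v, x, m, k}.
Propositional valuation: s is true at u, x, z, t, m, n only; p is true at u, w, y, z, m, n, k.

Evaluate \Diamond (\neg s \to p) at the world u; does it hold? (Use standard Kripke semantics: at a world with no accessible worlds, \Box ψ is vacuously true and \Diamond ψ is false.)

Recall that \Diamond ψ holds at a world iff ψ holds at some accessible world.
At u: no accessible worlds, so \Diamond (\neg s \to p) is false.

No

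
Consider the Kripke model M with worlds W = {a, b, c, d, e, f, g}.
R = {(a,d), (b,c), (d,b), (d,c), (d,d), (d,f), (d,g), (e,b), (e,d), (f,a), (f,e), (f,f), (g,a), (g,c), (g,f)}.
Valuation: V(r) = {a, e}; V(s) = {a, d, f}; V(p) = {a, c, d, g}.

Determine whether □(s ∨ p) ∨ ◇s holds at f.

Yes

At f: □(s ∨ p) is false, ◇s is true, so □(s ∨ p) ∨ ◇s is true.
  At f: □(s ∨ p) requires s ∨ p at every successor {a, e, f}.
    s ∨ p fails at e, so □(s ∨ p) is false at f.
  At f: ◇s requires s at some successor in {a, e, f}.
    s holds at a, so ◇s is true at f.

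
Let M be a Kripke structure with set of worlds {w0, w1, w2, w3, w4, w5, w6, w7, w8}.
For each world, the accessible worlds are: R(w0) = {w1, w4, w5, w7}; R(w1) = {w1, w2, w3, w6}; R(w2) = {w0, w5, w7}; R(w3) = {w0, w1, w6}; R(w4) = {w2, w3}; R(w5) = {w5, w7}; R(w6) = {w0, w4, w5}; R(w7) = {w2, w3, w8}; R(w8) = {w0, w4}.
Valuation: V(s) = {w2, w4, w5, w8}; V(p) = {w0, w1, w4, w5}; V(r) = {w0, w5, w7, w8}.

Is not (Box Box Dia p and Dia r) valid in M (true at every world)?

Let φ = not (Box Box Dia p and Dia r). Evaluate φ at each world:
  w0 (successors {w1, w4, w5, w7}): φ is true.
  w1 (successors {w1, w2, w3, w6}): φ is true.
  w2 (successors {w0, w5, w7}): φ is true.
  w3 (successors {w0, w1, w6}): φ is true.
  w4 (successors {w2, w3}): φ is true.
  w5 (successors {w5, w7}): φ is true.
  w6 (successors {w0, w4, w5}): φ is true.
  w7 (successors {w2, w3, w8}): φ is true.
  w8 (successors {w0, w4}): φ is true.
For instance, at w1:
  At w1: Box Box Dia p and Dia r is false, so not (Box Box Dia p and Dia r) is true.
    At w1: Box Box Dia p is false, Dia r is false, so Box Box Dia p and Dia r is false.
      At w1: Box Box Dia p requires Box Dia p at every successor {w1, w2, w3, w6}.
        Box Dia p fails at w2, so Box Box Dia p is false at w1.
      At w1: Dia r requires r at some successor in {w1, w2, w3, w6}.
        At w1: r is false.
        At w2: r is false.
        At w3: r is false.
        At w6: r is false.
      So Dia r is false at w1.

Yes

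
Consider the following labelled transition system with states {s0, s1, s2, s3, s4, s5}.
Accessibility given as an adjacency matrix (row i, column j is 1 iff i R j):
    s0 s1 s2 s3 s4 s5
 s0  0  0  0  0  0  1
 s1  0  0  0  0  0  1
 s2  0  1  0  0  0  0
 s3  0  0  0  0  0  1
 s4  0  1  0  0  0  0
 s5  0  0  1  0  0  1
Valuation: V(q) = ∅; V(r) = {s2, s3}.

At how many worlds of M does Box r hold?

Let φ = Box r. Evaluate φ at each world:
  s0 (successors {s5}): φ is false.
  s1 (successors {s5}): φ is false.
  s2 (successors {s1}): φ is false.
  s3 (successors {s5}): φ is false.
  s4 (successors {s1}): φ is false.
  s5 (successors {s2, s5}): φ is false.
For instance, at s5:
  At s5: Box r requires r at every successor {s2, s5}.
    r fails at s5, so Box r is false at s5.
Satisfying worlds: none.

0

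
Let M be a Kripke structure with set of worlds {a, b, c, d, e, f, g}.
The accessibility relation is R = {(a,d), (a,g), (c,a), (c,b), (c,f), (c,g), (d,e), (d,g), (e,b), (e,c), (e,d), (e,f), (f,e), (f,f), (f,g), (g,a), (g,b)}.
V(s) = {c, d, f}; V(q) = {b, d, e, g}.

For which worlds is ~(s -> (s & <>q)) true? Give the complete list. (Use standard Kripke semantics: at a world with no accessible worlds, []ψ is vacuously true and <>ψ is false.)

Let φ = ~(s -> (s & <>q)). Evaluate φ at each world:
  a (successors {d, g}): φ is false.
  b (successors ∅): φ is false.
  c (successors {a, b, f, g}): φ is false.
  d (successors {e, g}): φ is false.
  e (successors {b, c, d, f}): φ is false.
  f (successors {e, f, g}): φ is false.
  g (successors {a, b}): φ is false.
For instance, at d:
  At d: s -> (s & <>q) is true, so ~(s -> (s & <>q)) is false.
    At d: s is true, s & <>q is true, so s -> (s & <>q) is true.
      At d: s is true, <>q is true, so s & <>q is true.
Satisfying worlds: none.

none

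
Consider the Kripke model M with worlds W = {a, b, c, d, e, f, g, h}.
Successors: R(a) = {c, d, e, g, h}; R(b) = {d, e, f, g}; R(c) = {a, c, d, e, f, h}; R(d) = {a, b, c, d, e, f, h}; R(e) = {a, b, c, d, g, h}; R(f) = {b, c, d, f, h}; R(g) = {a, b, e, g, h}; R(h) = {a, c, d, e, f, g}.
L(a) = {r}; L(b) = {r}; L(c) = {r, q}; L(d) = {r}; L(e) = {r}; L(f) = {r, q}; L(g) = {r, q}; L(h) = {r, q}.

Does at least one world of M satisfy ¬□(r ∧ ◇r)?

No

Let φ = ¬□(r ∧ ◇r). Evaluate φ at each world:
  a (successors {c, d, e, g, h}): φ is false.
  b (successors {d, e, f, g}): φ is false.
  c (successors {a, c, d, e, f, h}): φ is false.
  d (successors {a, b, c, d, e, f, h}): φ is false.
  e (successors {a, b, c, d, g, h}): φ is false.
  f (successors {b, c, d, f, h}): φ is false.
  g (successors {a, b, e, g, h}): φ is false.
  h (successors {a, c, d, e, f, g}): φ is false.
For instance, at d:
  At d: □(r ∧ ◇r) is true, so ¬□(r ∧ ◇r) is false.
    At d: □(r ∧ ◇r) requires r ∧ ◇r at every successor {a, b, c, d, e, f, h}.
      At a: r ∧ ◇r is true.
      At b: r ∧ ◇r is true.
      At c: r ∧ ◇r is true.
      At d: r ∧ ◇r is true.
      At e: r ∧ ◇r is true.
      At f: r ∧ ◇r is true.
      At h: r ∧ ◇r is true.
    So □(r ∧ ◇r) is true at d.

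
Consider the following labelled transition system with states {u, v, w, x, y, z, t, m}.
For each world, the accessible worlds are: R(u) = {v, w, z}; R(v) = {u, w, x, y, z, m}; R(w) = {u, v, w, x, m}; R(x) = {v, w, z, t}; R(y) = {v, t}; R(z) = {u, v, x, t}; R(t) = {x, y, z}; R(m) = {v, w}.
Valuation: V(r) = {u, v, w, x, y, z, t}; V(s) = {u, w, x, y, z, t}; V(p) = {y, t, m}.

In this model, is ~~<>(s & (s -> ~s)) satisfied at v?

Recall that <>ψ holds at a world iff ψ holds at some accessible world.
At v: ~<>(s & (s -> ~s)) is true, so ~~<>(s & (s -> ~s)) is false.
  At v: <>(s & (s -> ~s)) is false, so ~<>(s & (s -> ~s)) is true.
    At v: <>(s & (s -> ~s)) requires s & (s -> ~s) at some successor in {u, w, x, y, z, m}.
      At u: s & (s -> ~s) is false.
      At w: s & (s -> ~s) is false.
      At x: s & (s -> ~s) is false.
      At y: s & (s -> ~s) is false.
      At z: s & (s -> ~s) is false.
      At m: s & (s -> ~s) is false.
    So <>(s & (s -> ~s)) is false at v.

No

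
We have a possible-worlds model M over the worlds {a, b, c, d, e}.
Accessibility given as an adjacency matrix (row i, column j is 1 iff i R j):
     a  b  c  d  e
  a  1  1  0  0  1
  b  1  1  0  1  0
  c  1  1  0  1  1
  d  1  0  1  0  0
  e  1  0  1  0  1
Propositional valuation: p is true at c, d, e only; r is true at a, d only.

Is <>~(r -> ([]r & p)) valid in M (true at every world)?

Recall that []ψ holds at a world iff ψ holds at every accessible world, and <>ψ holds iff ψ holds at some accessible world.
Let φ = <>~(r -> ([]r & p)). Evaluate φ at each world:
  a (successors {a, b, e}): φ is true.
  b (successors {a, b, d}): φ is true.
  c (successors {a, b, d, e}): φ is true.
  d (successors {a, c}): φ is true.
  e (successors {a, c, e}): φ is true.
For instance, at c:
  At c: <>~(r -> ([]r & p)) requires ~(r -> ([]r & p)) at some successor in {a, b, d, e}.
    ~(r -> ([]r & p)) holds at a, so <>~(r -> ([]r & p)) is true at c.
      At a: r -> ([]r & p) is false, so ~(r -> ([]r & p)) is true.

Yes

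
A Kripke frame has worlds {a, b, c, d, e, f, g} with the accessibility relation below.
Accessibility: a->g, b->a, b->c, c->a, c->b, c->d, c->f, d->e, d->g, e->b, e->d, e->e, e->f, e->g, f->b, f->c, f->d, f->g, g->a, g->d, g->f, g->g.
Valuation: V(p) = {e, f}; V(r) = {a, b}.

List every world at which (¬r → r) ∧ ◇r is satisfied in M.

b

Let φ = (¬r → r) ∧ ◇r. Evaluate φ at each world:
  a (successors {g}): φ is false.
  b (successors {a, c}): φ is true.
  c (successors {a, b, d, f}): φ is false.
  d (successors {e, g}): φ is false.
  e (successors {b, d, e, f, g}): φ is false.
  f (successors {b, c, d, g}): φ is false.
  g (successors {a, d, f, g}): φ is false.
For instance, at f:
  At f: ¬r → r is false, ◇r is true, so (¬r → r) ∧ ◇r is false.
    At f: ◇r requires r at some successor in {b, c, d, g}.
      r holds at b, so ◇r is true at f.
Satisfying worlds: {b}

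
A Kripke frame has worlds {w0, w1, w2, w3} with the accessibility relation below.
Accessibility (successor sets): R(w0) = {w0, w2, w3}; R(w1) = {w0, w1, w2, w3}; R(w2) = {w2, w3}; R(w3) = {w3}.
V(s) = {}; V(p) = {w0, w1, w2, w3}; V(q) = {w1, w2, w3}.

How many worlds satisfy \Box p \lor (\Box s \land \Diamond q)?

4

Recall that \Box ψ holds at a world iff ψ holds at every accessible world, and \Diamond ψ holds iff ψ holds at some accessible world.
Let φ = \Box p \lor (\Box s \land \Diamond q). Evaluate φ at each world:
  w0 (successors {w0, w2, w3}): φ is true.
  w1 (successors {w0, w1, w2, w3}): φ is true.
  w2 (successors {w2, w3}): φ is true.
  w3 (successors {w3}): φ is true.
For instance, at w3:
  At w3: \Box p is true, \Box s \land \Diamond q is false, so \Box p \lor (\Box s \land \Diamond q) is true.
    At w3: \Box p requires p at every successor {w3}.
      At w3: p is true.
    So \Box p is true at w3.
    At w3: \Box s is false, \Diamond q is true, so \Box s \land \Diamond q is false.
      At w3: \Box s requires s at every successor {w3}.
        s fails at w3, so \Box s is false at w3.
      At w3: \Diamond q requires q at some successor in {w3}.
        q holds at w3, so \Diamond q is true at w3.
Satisfying worlds: {w0, w1, w2, w3}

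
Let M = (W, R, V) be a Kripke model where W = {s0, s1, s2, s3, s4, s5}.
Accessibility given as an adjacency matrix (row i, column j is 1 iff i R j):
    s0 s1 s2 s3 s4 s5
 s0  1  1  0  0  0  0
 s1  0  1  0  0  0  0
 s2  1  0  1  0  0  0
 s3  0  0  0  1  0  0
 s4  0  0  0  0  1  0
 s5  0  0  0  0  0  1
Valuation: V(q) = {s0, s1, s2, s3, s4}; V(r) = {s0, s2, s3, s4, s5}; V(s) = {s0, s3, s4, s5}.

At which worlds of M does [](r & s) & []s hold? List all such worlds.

s3, s4, s5

Let φ = [](r & s) & []s. Evaluate φ at each world:
  s0 (successors {s0, s1}): φ is false.
  s1 (successors {s1}): φ is false.
  s2 (successors {s0, s2}): φ is false.
  s3 (successors {s3}): φ is true.
  s4 (successors {s4}): φ is true.
  s5 (successors {s5}): φ is true.
For instance, at s0:
  At s0: [](r & s) is false, []s is false, so [](r & s) & []s is false.
    At s0: [](r & s) requires r & s at every successor {s0, s1}.
      r & s fails at s1, so [](r & s) is false at s0.
    At s0: []s requires s at every successor {s0, s1}.
      s fails at s1, so []s is false at s0.
Satisfying worlds: {s3, s4, s5}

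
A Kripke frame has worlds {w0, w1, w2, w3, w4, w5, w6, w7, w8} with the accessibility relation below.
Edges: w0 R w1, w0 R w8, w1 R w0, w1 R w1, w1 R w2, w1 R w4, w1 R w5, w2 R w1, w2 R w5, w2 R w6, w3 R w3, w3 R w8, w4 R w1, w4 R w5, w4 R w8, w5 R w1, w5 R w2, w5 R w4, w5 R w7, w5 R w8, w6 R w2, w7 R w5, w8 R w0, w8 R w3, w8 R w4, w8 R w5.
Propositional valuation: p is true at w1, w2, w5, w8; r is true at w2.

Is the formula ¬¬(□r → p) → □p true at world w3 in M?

At w3: ¬¬(□r → p) is true, □p is false, so ¬¬(□r → p) → □p is false.
  At w3: ¬(□r → p) is false, so ¬¬(□r → p) is true.
    At w3: □r → p is true, so ¬(□r → p) is false.
      At w3: □r is false, p is false, so □r → p is true.
  At w3: □p requires p at every successor {w3, w8}.
    p fails at w3, so □p is false at w3.

No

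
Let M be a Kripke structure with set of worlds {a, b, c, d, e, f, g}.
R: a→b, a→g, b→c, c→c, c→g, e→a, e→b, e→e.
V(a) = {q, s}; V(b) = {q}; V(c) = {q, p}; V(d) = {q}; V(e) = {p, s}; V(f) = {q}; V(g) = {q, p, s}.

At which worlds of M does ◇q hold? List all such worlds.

a, b, c, e

Recall that ◇ψ holds at a world iff ψ holds at some accessible world.
Let φ = ◇q. Evaluate φ at each world:
  a (successors {b, g}): φ is true.
  b (successors {c}): φ is true.
  c (successors {c, g}): φ is true.
  d (successors ∅): φ is false.
  e (successors {a, b, e}): φ is true.
  f (successors ∅): φ is false.
  g (successors ∅): φ is false.
For instance, at e:
  At e: ◇q requires q at some successor in {a, b, e}.
    q holds at a, so ◇q is true at e.
Satisfying worlds: {a, b, c, e}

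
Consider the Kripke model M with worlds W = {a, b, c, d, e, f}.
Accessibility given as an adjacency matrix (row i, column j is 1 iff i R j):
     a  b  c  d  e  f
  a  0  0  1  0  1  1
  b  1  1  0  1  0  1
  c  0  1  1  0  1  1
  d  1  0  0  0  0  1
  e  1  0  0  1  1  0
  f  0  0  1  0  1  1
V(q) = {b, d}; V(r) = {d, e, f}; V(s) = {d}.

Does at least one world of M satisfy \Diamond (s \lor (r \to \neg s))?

Let φ = \Diamond (s \lor (r \to \neg s)). Evaluate φ at each world:
  a (successors {c, e, f}): φ is true.
  b (successors {a, b, d, f}): φ is true.
  c (successors {b, c, e, f}): φ is true.
  d (successors {a, f}): φ is true.
  e (successors {a, d, e}): φ is true.
  f (successors {c, e, f}): φ is true.
Detail at a (witness):
  At a: \Diamond (s \lor (r \to \neg s)) requires s \lor (r \to \neg s) at some successor in {c, e, f}.
    s \lor (r \to \neg s) holds at c, so \Diamond (s \lor (r \to \neg s)) is true at a.

Yes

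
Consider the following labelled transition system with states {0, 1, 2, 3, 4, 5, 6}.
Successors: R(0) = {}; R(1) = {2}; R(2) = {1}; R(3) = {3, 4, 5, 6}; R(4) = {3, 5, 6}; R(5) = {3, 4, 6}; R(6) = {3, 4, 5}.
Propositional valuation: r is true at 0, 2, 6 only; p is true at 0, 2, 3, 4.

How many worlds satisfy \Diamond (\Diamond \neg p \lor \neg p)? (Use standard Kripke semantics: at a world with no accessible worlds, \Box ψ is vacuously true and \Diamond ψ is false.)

6

Let φ = \Diamond (\Diamond \neg p \lor \neg p). Evaluate φ at each world:
  0 (successors ∅): φ is false.
  1 (successors {2}): φ is true.
  2 (successors {1}): φ is true.
  3 (successors {3, 4, 5, 6}): φ is true.
  4 (successors {3, 5, 6}): φ is true.
  5 (successors {3, 4, 6}): φ is true.
  6 (successors {3, 4, 5}): φ is true.
For instance, at 4:
  At 4: \Diamond (\Diamond \neg p \lor \neg p) requires \Diamond \neg p \lor \neg p at some successor in {3, 5, 6}.
    \Diamond \neg p \lor \neg p holds at 3, so \Diamond (\Diamond \neg p \lor \neg p) is true at 4.
      At 3: \Diamond \neg p is true, \neg p is false, so \Diamond \neg p \lor \neg p is true.
Satisfying worlds: {1, 2, 3, 4, 5, 6}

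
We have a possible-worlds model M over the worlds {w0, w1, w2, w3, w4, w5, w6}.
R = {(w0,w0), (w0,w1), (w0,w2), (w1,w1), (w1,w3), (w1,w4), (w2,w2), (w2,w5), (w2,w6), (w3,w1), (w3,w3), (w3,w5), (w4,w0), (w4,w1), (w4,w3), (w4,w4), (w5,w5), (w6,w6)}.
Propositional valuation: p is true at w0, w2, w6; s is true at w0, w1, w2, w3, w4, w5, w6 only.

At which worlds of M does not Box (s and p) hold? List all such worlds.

Recall that Box ψ holds at a world iff ψ holds at every accessible world, and Dia ψ holds iff ψ holds at some accessible world.
Let φ = not Box (s and p). Evaluate φ at each world:
  w0 (successors {w0, w1, w2}): φ is true.
  w1 (successors {w1, w3, w4}): φ is true.
  w2 (successors {w2, w5, w6}): φ is true.
  w3 (successors {w1, w3, w5}): φ is true.
  w4 (successors {w0, w1, w3, w4}): φ is true.
  w5 (successors {w5}): φ is true.
  w6 (successors {w6}): φ is false.
For instance, at w2:
  At w2: Box (s and p) is false, so not Box (s and p) is true.
    At w2: Box (s and p) requires s and p at every successor {w2, w5, w6}.
      s and p fails at w5, so Box (s and p) is false at w2.
Satisfying worlds: {w0, w1, w2, w3, w4, w5}

w0, w1, w2, w3, w4, w5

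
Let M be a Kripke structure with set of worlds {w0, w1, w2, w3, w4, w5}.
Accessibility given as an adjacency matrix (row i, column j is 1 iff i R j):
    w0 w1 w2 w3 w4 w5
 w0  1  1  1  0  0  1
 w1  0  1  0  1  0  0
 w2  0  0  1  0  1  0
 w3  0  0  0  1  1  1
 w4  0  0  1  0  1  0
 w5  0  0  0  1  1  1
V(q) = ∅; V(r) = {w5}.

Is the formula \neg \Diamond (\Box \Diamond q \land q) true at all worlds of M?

Yes

Let φ = \neg \Diamond (\Box \Diamond q \land q). Evaluate φ at each world:
  w0 (successors {w0, w1, w2, w5}): φ is true.
  w1 (successors {w1, w3}): φ is true.
  w2 (successors {w2, w4}): φ is true.
  w3 (successors {w3, w4, w5}): φ is true.
  w4 (successors {w2, w4}): φ is true.
  w5 (successors {w3, w4, w5}): φ is true.
For instance, at w5:
  At w5: \Diamond (\Box \Diamond q \land q) is false, so \neg \Diamond (\Box \Diamond q \land q) is true.
    At w5: \Diamond (\Box \Diamond q \land q) requires \Box \Diamond q \land q at some successor in {w3, w4, w5}.
      At w3: \Box \Diamond q \land q is false.
      At w4: \Box \Diamond q \land q is false.
      At w5: \Box \Diamond q \land q is false.
    So \Diamond (\Box \Diamond q \land q) is false at w5.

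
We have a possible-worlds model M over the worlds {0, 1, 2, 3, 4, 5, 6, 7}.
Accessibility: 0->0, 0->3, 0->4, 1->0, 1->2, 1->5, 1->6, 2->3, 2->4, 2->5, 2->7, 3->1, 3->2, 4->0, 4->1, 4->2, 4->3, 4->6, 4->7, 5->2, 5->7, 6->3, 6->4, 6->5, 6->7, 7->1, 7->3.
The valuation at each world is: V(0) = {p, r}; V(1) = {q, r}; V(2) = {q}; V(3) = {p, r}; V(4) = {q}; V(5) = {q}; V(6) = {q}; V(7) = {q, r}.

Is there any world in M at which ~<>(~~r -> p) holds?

Let φ = ~<>(~~r -> p). Evaluate φ at each world:
  0 (successors {0, 3, 4}): φ is false.
  1 (successors {0, 2, 5, 6}): φ is false.
  2 (successors {3, 4, 5, 7}): φ is false.
  3 (successors {1, 2}): φ is false.
  4 (successors {0, 1, 2, 3, 6, 7}): φ is false.
  5 (successors {2, 7}): φ is false.
  6 (successors {3, 4, 5, 7}): φ is false.
  7 (successors {1, 3}): φ is false.
For instance, at 3:
  At 3: <>(~~r -> p) is true, so ~<>(~~r -> p) is false.
    At 3: <>(~~r -> p) requires ~~r -> p at some successor in {1, 2}.
      ~~r -> p holds at 2, so <>(~~r -> p) is true at 3.

No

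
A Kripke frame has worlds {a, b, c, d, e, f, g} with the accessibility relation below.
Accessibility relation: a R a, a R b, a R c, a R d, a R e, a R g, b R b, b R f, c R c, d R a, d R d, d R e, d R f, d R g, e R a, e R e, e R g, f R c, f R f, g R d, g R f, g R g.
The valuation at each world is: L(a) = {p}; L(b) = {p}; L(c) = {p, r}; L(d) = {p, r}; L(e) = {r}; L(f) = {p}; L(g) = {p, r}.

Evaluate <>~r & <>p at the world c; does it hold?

No

At c: <>~r is false, <>p is true, so <>~r & <>p is false.
  At c: <>~r requires ~r at some successor in {c}.
    At c: ~r is false.
  So <>~r is false at c.
  At c: <>p requires p at some successor in {c}.
    p holds at c, so <>p is true at c.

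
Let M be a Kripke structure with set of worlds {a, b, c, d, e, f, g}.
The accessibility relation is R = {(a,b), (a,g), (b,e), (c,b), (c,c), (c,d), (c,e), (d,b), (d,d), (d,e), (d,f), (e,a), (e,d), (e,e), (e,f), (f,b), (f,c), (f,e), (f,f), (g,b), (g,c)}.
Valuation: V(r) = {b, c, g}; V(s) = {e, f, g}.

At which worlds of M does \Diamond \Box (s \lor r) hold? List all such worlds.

Let φ = \Diamond \Box (s \lor r). Evaluate φ at each world:
  a (successors {b, g}): φ is true.
  b (successors {e}): φ is false.
  c (successors {b, c, d, e}): φ is true.
  d (successors {b, d, e, f}): φ is true.
  e (successors {a, d, e, f}): φ is true.
  f (successors {b, c, e, f}): φ is true.
  g (successors {b, c}): φ is true.
For instance, at f:
  At f: \Diamond \Box (s \lor r) requires \Box (s \lor r) at some successor in {b, c, e, f}.
    \Box (s \lor r) holds at b, so \Diamond \Box (s \lor r) is true at f.
      At b: \Box (s \lor r) requires s \lor r at every successor {e}.
        At e: s \lor r is true.
      So \Box (s \lor r) is true at b.
Satisfying worlds: {a, c, d, e, f, g}

a, c, d, e, f, g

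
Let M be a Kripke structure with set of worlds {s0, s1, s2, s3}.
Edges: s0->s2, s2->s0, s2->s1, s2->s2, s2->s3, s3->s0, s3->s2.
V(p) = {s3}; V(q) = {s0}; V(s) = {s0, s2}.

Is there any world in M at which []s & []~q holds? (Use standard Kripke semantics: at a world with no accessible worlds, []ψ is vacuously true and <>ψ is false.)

Let φ = []s & []~q. Evaluate φ at each world:
  s0 (successors {s2}): φ is true.
  s1 (successors ∅): φ is true.
  s2 (successors {s0, s1, s2, s3}): φ is false.
  s3 (successors {s0, s2}): φ is false.
Detail at s0 (witness):
  At s0: []s is true, []~q is true, so []s & []~q is true.
    At s0: []s requires s at every successor {s2}.
      At s2: s is true.
    So []s is true at s0.
    At s0: []~q requires ~q at every successor {s2}.
      At s2: ~q is true.
    So []~q is true at s0.

Yes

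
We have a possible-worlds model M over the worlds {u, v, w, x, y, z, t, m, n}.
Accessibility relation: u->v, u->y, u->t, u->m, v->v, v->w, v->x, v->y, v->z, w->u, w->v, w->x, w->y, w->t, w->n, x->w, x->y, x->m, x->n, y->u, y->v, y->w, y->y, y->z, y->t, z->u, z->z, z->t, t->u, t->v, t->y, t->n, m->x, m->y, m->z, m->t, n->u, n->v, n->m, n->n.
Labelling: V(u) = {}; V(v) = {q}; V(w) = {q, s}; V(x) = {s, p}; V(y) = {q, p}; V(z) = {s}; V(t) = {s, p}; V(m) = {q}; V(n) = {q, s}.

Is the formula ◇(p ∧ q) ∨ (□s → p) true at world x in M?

At x: ◇(p ∧ q) is true, □s → p is true, so ◇(p ∧ q) ∨ (□s → p) is true.
  At x: ◇(p ∧ q) requires p ∧ q at some successor in {w, y, m, n}.
    p ∧ q holds at y, so ◇(p ∧ q) is true at x.
  At x: □s is false, p is true, so □s → p is true.
    At x: □s requires s at every successor {w, y, m, n}.
      s fails at y, so □s is false at x.

Yes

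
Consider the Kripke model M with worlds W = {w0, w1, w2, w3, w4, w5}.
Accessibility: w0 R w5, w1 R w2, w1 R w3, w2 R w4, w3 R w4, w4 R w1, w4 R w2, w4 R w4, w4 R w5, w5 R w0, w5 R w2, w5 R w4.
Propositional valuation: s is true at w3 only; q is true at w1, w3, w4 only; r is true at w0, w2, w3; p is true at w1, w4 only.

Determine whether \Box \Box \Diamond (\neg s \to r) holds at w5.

No

At w5: \Box \Box \Diamond (\neg s \to r) requires \Box \Diamond (\neg s \to r) at every successor {w0, w2, w4}.
  \Box \Diamond (\neg s \to r) fails at w4, so \Box \Box \Diamond (\neg s \to r) is false at w5.
    At w4: \Box \Diamond (\neg s \to r) requires \Diamond (\neg s \to r) at every successor {w1, w2, w4, w5}.
      \Diamond (\neg s \to r) fails at w2, so \Box \Diamond (\neg s \to r) is false at w4.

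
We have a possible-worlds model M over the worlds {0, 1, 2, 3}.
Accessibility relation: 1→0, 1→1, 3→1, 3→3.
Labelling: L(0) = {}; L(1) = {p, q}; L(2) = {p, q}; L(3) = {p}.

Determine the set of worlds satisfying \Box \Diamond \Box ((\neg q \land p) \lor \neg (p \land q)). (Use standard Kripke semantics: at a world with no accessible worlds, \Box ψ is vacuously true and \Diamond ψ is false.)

0, 2

Let φ = \Box \Diamond \Box ((\neg q \land p) \lor \neg (p \land q)). Evaluate φ at each world:
  0 (successors ∅): φ is true.
  1 (successors {0, 1}): φ is false.
  2 (successors ∅): φ is true.
  3 (successors {1, 3}): φ is false.
For instance, at 1:
  At 1: \Box \Diamond \Box ((\neg q \land p) \lor \neg (p \land q)) requires \Diamond \Box ((\neg q \land p) \lor \neg (p \land q)) at every successor {0, 1}.
    \Diamond \Box ((\neg q \land p) \lor \neg (p \land q)) fails at 0, so \Box \Diamond \Box ((\neg q \land p) \lor \neg (p \land q)) is false at 1.
      At 0: no accessible worlds, so \Diamond \Box ((\neg q \land p) \lor \neg (p \land q)) is false.
Satisfying worlds: {0, 2}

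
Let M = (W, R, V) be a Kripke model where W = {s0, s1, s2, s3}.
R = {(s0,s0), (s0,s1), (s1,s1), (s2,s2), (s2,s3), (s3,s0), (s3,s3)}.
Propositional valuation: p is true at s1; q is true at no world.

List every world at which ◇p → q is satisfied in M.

Recall that ◇ψ holds at a world iff ψ holds at some accessible world.
Let φ = ◇p → q. Evaluate φ at each world:
  s0 (successors {s0, s1}): φ is false.
  s1 (successors {s1}): φ is false.
  s2 (successors {s2, s3}): φ is true.
  s3 (successors {s0, s3}): φ is true.
For instance, at s3:
  At s3: ◇p is false, q is false, so ◇p → q is true.
    At s3: ◇p requires p at some successor in {s0, s3}.
      At s0: p is false.
      At s3: p is false.
    So ◇p is false at s3.
Satisfying worlds: {s2, s3}

s2, s3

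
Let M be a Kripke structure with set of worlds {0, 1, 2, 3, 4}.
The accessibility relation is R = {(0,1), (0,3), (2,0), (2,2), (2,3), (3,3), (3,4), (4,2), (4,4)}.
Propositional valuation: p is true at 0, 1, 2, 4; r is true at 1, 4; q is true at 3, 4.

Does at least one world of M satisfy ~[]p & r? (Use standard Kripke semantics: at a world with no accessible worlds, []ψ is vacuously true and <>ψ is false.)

Let φ = ~[]p & r. Evaluate φ at each world:
  0 (successors {1, 3}): φ is false.
  1 (successors ∅): φ is false.
  2 (successors {0, 2, 3}): φ is false.
  3 (successors {3, 4}): φ is false.
  4 (successors {2, 4}): φ is false.
For instance, at 0:
  At 0: ~[]p is true, r is false, so ~[]p & r is false.
    At 0: []p is false, so ~[]p is true.
      At 0: []p requires p at every successor {1, 3}.
        p fails at 3, so []p is false at 0.

No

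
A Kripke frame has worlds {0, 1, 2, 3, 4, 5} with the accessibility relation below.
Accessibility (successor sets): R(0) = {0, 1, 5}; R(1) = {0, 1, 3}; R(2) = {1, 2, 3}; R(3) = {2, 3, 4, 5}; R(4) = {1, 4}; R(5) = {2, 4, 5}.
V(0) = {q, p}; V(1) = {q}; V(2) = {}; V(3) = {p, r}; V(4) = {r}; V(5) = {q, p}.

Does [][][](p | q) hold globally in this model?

No

Recall that []ψ holds at a world iff ψ holds at every accessible world, and <>ψ holds iff ψ holds at some accessible world.
Let φ = [][][](p | q). Evaluate φ at each world:
  0 (successors {0, 1, 5}): φ is false.
  1 (successors {0, 1, 3}): φ is false.
  2 (successors {1, 2, 3}): φ is false.
  3 (successors {2, 3, 4, 5}): φ is false.
  4 (successors {1, 4}): φ is false.
  5 (successors {2, 4, 5}): φ is false.
Detail at 0 (counterexample):
  At 0: [][][](p | q) requires [][](p | q) at every successor {0, 1, 5}.
    [][](p | q) fails at 0, so [][][](p | q) is false at 0.
      At 0: [][](p | q) requires [](p | q) at every successor {0, 1, 5}.
        [](p | q) fails at 5, so [][](p | q) is false at 0.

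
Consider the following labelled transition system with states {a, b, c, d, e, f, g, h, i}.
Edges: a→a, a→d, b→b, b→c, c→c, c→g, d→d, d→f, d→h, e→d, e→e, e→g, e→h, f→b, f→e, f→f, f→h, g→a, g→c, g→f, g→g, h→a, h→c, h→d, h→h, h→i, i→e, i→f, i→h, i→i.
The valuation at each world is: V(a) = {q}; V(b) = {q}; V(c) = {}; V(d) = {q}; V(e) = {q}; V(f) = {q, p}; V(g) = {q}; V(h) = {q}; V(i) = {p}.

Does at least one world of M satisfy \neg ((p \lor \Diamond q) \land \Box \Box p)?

Let φ = \neg ((p \lor \Diamond q) \land \Box \Box p). Evaluate φ at each world:
  a (successors {a, d}): φ is true.
  b (successors {b, c}): φ is true.
  c (successors {c, g}): φ is true.
  d (successors {d, f, h}): φ is true.
  e (successors {d, e, g, h}): φ is true.
  f (successors {b, e, f, h}): φ is true.
  g (successors {a, c, f, g}): φ is true.
  h (successors {a, c, d, h, i}): φ is true.
  i (successors {e, f, h, i}): φ is true.
Detail at a (witness):
  At a: (p \lor \Diamond q) \land \Box \Box p is false, so \neg ((p \lor \Diamond q) \land \Box \Box p) is true.
    At a: p \lor \Diamond q is true, \Box \Box p is false, so (p \lor \Diamond q) \land \Box \Box p is false.
      At a: p is false, \Diamond q is true, so p \lor \Diamond q is true.
      At a: \Box \Box p requires \Box p at every successor {a, d}.
        \Box p fails at a, so \Box \Box p is false at a.

Yes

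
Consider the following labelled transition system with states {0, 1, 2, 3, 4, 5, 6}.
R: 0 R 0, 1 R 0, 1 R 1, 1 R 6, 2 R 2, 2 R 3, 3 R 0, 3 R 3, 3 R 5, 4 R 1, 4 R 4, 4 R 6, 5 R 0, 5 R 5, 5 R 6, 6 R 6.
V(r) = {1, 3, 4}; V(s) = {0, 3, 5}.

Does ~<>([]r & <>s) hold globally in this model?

Yes

Recall that []ψ holds at a world iff ψ holds at every accessible world, and <>ψ holds iff ψ holds at some accessible world.
Let φ = ~<>([]r & <>s). Evaluate φ at each world:
  0 (successors {0}): φ is true.
  1 (successors {0, 1, 6}): φ is true.
  2 (successors {2, 3}): φ is true.
  3 (successors {0, 3, 5}): φ is true.
  4 (successors {1, 4, 6}): φ is true.
  5 (successors {0, 5, 6}): φ is true.
  6 (successors {6}): φ is true.
For instance, at 5:
  At 5: <>([]r & <>s) is false, so ~<>([]r & <>s) is true.
    At 5: <>([]r & <>s) requires []r & <>s at some successor in {0, 5, 6}.
      At 0: []r & <>s is false.
      At 5: []r & <>s is false.
      At 6: []r & <>s is false.
    So <>([]r & <>s) is false at 5.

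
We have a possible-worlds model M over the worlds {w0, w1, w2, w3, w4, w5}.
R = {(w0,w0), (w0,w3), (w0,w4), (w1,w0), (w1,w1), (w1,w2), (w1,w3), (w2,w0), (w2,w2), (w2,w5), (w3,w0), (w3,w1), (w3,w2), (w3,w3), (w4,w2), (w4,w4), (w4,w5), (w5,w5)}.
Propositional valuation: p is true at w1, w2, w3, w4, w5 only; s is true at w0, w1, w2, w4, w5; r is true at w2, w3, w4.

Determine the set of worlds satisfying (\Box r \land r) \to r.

Let φ = (\Box r \land r) \to r. Evaluate φ at each world:
  w0 (successors {w0, w3, w4}): φ is true.
  w1 (successors {w0, w1, w2, w3}): φ is true.
  w2 (successors {w0, w2, w5}): φ is true.
  w3 (successors {w0, w1, w2, w3}): φ is true.
  w4 (successors {w2, w4, w5}): φ is true.
  w5 (successors {w5}): φ is true.
For instance, at w5:
  At w5: \Box r \land r is false, r is false, so (\Box r \land r) \to r is true.
    At w5: \Box r is false, r is false, so \Box r \land r is false.
      At w5: \Box r requires r at every successor {w5}.
        r fails at w5, so \Box r is false at w5.
Satisfying worlds: {w0, w1, w2, w3, w4, w5}

w0, w1, w2, w3, w4, w5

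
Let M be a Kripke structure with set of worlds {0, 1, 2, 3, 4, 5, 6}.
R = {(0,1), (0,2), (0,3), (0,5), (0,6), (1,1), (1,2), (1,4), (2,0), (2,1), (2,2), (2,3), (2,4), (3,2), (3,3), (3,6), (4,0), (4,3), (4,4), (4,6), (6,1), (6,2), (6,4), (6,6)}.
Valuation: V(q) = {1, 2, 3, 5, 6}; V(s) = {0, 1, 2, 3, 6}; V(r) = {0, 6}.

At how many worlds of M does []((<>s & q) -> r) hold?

Let φ = []((<>s & q) -> r). Evaluate φ at each world:
  0 (successors {1, 2, 3, 5, 6}): φ is false.
  1 (successors {1, 2, 4}): φ is false.
  2 (successors {0, 1, 2, 3, 4}): φ is false.
  3 (successors {2, 3, 6}): φ is false.
  4 (successors {0, 3, 4, 6}): φ is false.
  5 (successors ∅): φ is true.
  6 (successors {1, 2, 4, 6}): φ is false.
For instance, at 6:
  At 6: []((<>s & q) -> r) requires (<>s & q) -> r at every successor {1, 2, 4, 6}.
    (<>s & q) -> r fails at 1, so []((<>s & q) -> r) is false at 6.
      At 1: <>s & q is true, r is false, so (<>s & q) -> r is false.
Satisfying worlds: {5}

1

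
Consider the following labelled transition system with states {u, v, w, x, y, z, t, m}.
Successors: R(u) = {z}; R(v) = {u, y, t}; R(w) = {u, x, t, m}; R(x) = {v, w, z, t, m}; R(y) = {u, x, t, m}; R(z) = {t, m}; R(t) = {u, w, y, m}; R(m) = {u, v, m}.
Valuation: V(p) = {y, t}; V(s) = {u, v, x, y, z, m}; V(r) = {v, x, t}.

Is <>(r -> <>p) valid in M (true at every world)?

Let φ = <>(r -> <>p). Evaluate φ at each world:
  u (successors {z}): φ is true.
  v (successors {u, y, t}): φ is true.
  w (successors {u, x, t, m}): φ is true.
  x (successors {v, w, z, t, m}): φ is true.
  y (successors {u, x, t, m}): φ is true.
  z (successors {t, m}): φ is true.
  t (successors {u, w, y, m}): φ is true.
  m (successors {u, v, m}): φ is true.
For instance, at y:
  At y: <>(r -> <>p) requires r -> <>p at some successor in {u, x, t, m}.
    r -> <>p holds at u, so <>(r -> <>p) is true at y.
      At u: r is false, <>p is false, so r -> <>p is true.

Yes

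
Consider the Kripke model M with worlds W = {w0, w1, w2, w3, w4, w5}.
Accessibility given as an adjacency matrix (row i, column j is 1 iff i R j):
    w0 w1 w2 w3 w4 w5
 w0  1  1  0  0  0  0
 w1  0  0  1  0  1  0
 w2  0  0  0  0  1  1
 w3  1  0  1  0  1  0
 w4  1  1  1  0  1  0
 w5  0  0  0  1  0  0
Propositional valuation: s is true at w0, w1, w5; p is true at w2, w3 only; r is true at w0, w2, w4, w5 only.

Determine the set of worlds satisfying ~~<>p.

w1, w3, w4, w5

Let φ = ~~<>p. Evaluate φ at each world:
  w0 (successors {w0, w1}): φ is false.
  w1 (successors {w2, w4}): φ is true.
  w2 (successors {w4, w5}): φ is false.
  w3 (successors {w0, w2, w4}): φ is true.
  w4 (successors {w0, w1, w2, w4}): φ is true.
  w5 (successors {w3}): φ is true.
For instance, at w5:
  At w5: ~<>p is false, so ~~<>p is true.
    At w5: <>p is true, so ~<>p is false.
      At w5: <>p requires p at some successor in {w3}.
        p holds at w3, so <>p is true at w5.
Satisfying worlds: {w1, w3, w4, w5}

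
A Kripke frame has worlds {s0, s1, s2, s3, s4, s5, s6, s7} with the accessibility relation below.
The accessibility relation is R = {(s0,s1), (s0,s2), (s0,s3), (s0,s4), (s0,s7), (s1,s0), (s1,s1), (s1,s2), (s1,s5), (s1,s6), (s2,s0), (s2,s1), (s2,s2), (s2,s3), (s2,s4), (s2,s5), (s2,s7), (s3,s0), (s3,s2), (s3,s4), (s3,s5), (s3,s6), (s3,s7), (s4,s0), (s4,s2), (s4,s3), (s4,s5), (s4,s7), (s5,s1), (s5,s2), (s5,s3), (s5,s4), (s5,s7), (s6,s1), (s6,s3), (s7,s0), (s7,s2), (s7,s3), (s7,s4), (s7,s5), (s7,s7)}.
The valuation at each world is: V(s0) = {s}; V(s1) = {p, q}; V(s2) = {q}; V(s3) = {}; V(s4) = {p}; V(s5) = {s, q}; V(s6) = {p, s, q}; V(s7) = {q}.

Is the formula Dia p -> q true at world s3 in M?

No

Recall that Dia ψ holds at a world iff ψ holds at some accessible world.
At s3: Dia p is true, q is false, so Dia p -> q is false.
  At s3: Dia p requires p at some successor in {s0, s2, s4, s5, s6, s7}.
    p holds at s4, so Dia p is true at s3.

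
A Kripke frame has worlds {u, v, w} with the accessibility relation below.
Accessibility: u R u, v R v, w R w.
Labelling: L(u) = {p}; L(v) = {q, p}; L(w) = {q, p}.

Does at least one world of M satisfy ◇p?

Let φ = ◇p. Evaluate φ at each world:
  u (successors {u}): φ is true.
  v (successors {v}): φ is true.
  w (successors {w}): φ is true.
Detail at u (witness):
  At u: ◇p requires p at some successor in {u}.
    p holds at u, so ◇p is true at u.

Yes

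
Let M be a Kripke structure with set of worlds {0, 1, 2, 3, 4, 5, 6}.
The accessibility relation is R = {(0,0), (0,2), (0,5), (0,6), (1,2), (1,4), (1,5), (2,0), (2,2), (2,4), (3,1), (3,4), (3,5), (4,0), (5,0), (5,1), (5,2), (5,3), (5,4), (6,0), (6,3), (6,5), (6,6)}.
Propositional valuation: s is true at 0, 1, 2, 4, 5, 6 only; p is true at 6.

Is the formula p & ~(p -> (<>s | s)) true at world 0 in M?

At 0: p is false, ~(p -> (<>s | s)) is false, so p & ~(p -> (<>s | s)) is false.
  At 0: p -> (<>s | s) is true, so ~(p -> (<>s | s)) is false.
    At 0: p is false, <>s | s is true, so p -> (<>s | s) is true.
      At 0: <>s is true, s is true, so <>s | s is true.

No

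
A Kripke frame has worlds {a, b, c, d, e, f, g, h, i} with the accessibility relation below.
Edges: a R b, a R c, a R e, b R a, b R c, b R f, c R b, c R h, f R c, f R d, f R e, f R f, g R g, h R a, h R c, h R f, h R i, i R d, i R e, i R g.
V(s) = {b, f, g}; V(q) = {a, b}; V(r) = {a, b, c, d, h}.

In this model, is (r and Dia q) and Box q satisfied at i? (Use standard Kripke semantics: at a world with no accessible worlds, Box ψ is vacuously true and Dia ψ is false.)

No

At i: r and Dia q is false, Box q is false, so (r and Dia q) and Box q is false.
  At i: r is false, Dia q is false, so r and Dia q is false.
    At i: Dia q requires q at some successor in {d, e, g}.
      At d: q is false.
      At e: q is false.
      At g: q is false.
    So Dia q is false at i.
  At i: Box q requires q at every successor {d, e, g}.
    q fails at d, so Box q is false at i.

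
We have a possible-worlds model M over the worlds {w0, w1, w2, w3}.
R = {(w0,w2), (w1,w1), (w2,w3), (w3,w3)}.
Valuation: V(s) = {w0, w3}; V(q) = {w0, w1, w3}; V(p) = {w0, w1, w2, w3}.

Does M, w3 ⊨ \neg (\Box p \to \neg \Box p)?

Yes

At w3: \Box p \to \neg \Box p is false, so \neg (\Box p \to \neg \Box p) is true.
  At w3: \Box p is true, \neg \Box p is false, so \Box p \to \neg \Box p is false.
    At w3: \Box p requires p at every successor {w3}.
      At w3: p is true.
    So \Box p is true at w3.
    At w3: \Box p is true, so \neg \Box p is false.
      At w3: \Box p requires p at every successor {w3}.
        At w3: p is true.
      So \Box p is true at w3.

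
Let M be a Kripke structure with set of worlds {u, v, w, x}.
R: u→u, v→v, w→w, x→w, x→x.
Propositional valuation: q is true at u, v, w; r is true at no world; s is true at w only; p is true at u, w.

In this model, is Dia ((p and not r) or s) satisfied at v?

At v: Dia ((p and not r) or s) requires (p and not r) or s at some successor in {v}.
  At v: (p and not r) or s is false.
So Dia ((p and not r) or s) is false at v.

No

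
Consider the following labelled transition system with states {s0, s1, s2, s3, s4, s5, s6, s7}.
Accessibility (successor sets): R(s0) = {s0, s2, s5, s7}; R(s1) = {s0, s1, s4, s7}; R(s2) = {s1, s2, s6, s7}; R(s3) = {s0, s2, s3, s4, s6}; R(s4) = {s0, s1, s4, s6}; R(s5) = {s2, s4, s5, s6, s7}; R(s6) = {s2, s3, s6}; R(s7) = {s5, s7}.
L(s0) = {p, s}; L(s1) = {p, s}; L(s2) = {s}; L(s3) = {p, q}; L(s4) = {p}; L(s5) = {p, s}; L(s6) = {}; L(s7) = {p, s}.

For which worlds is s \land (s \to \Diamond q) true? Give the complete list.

Let φ = s \land (s \to \Diamond q). Evaluate φ at each world:
  s0 (successors {s0, s2, s5, s7}): φ is false.
  s1 (successors {s0, s1, s4, s7}): φ is false.
  s2 (successors {s1, s2, s6, s7}): φ is false.
  s3 (successors {s0, s2, s3, s4, s6}): φ is false.
  s4 (successors {s0, s1, s4, s6}): φ is false.
  s5 (successors {s2, s4, s5, s6, s7}): φ is false.
  s6 (successors {s2, s3, s6}): φ is false.
  s7 (successors {s5, s7}): φ is false.
For instance, at s4:
  At s4: s is false, s \to \Diamond q is true, so s \land (s \to \Diamond q) is false.
    At s4: s is false, \Diamond q is false, so s \to \Diamond q is true.
      At s4: \Diamond q requires q at some successor in {s0, s1, s4, s6}.
        At s0: q is false.
        At s1: q is false.
        At s4: q is false.
        At s6: q is false.
      So \Diamond q is false at s4.
Satisfying worlds: none.

none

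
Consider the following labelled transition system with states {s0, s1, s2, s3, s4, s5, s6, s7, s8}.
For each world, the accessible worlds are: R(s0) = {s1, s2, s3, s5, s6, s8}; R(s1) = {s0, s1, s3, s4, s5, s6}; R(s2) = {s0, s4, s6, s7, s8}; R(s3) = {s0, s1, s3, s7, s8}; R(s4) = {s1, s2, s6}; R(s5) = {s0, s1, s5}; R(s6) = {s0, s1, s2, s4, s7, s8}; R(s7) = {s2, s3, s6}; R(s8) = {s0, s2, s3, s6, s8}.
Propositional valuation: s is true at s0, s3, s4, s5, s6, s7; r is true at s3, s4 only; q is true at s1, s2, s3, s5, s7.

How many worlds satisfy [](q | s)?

4

Let φ = [](q | s). Evaluate φ at each world:
  s0 (successors {s1, s2, s3, s5, s6, s8}): φ is false.
  s1 (successors {s0, s1, s3, s4, s5, s6}): φ is true.
  s2 (successors {s0, s4, s6, s7, s8}): φ is false.
  s3 (successors {s0, s1, s3, s7, s8}): φ is false.
  s4 (successors {s1, s2, s6}): φ is true.
  s5 (successors {s0, s1, s5}): φ is true.
  s6 (successors {s0, s1, s2, s4, s7, s8}): φ is false.
  s7 (successors {s2, s3, s6}): φ is true.
  s8 (successors {s0, s2, s3, s6, s8}): φ is false.
For instance, at s4:
  At s4: [](q | s) requires q | s at every successor {s1, s2, s6}.
    At s1: q | s is true.
    At s2: q | s is true.
    At s6: q | s is true.
  So [](q | s) is true at s4.
Satisfying worlds: {s1, s4, s5, s7}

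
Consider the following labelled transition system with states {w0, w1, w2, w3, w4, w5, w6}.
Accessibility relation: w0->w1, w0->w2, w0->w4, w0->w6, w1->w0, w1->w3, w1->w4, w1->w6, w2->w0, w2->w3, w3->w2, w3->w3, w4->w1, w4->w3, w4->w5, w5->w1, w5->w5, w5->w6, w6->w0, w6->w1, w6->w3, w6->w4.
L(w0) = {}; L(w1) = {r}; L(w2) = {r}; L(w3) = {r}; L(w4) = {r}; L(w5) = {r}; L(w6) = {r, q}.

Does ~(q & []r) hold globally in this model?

Yes

Let φ = ~(q & []r). Evaluate φ at each world:
  w0 (successors {w1, w2, w4, w6}): φ is true.
  w1 (successors {w0, w3, w4, w6}): φ is true.
  w2 (successors {w0, w3}): φ is true.
  w3 (successors {w2, w3}): φ is true.
  w4 (successors {w1, w3, w5}): φ is true.
  w5 (successors {w1, w5, w6}): φ is true.
  w6 (successors {w0, w1, w3, w4}): φ is true.
For instance, at w5:
  At w5: q & []r is false, so ~(q & []r) is true.
    At w5: q is false, []r is true, so q & []r is false.
      At w5: []r requires r at every successor {w1, w5, w6}.
        At w1: r is true.
        At w5: r is true.
        At w6: r is true.
      So []r is true at w5.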